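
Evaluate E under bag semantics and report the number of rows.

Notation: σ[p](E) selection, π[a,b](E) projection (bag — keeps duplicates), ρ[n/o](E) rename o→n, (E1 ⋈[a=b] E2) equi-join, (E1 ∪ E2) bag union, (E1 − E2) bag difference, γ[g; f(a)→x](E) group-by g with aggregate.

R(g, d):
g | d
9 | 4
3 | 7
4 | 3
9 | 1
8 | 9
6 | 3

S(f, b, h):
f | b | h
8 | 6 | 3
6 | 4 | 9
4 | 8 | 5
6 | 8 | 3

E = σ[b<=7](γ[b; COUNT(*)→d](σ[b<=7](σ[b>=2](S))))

Per-node cardinality:
  S → 4
  σ[b>=2](S) → 4
  σ[b<=7](σ[b>=2](S)) → 2
  γ[b; COUNT(*)→d](σ[b<=7](σ[b>=2](S))) → 2
  σ[b<=7](γ[b; COUNT(*)→d](σ[b<=7](σ[b>=2](S)))) → 2

|E| = 2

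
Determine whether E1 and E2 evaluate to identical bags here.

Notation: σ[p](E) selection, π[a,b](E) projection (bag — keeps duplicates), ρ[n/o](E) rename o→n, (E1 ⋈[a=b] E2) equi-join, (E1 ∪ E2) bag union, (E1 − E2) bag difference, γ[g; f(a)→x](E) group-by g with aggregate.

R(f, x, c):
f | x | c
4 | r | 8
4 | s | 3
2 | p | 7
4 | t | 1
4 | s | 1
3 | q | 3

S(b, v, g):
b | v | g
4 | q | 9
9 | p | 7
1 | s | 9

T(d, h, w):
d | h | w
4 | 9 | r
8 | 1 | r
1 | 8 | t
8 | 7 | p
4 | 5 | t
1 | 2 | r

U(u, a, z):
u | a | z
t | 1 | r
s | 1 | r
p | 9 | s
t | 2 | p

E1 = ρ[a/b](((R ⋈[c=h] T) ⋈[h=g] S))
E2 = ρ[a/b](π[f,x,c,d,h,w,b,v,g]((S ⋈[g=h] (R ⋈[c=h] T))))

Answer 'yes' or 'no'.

E1 stepwise |·|:
  R → 6
  T → 6
  (R ⋈[c=h] T) → 4
  S → 3
  ((R ⋈[c=h] T) ⋈[h=g] S) → 1
  ρ[a/b](((R ⋈[c=h] T) ⋈[h=g] S)) → 1
E2 stepwise |·|:
  S → 3
  R → 6
  T → 6
  (R ⋈[c=h] T) → 4
  (S ⋈[g=h] (R ⋈[c=h] T)) → 1
  π[f,x,c,d,h,w,b,v,g]((S ⋈[g=h] (R ⋈[c=h] T))) → 1
  ρ[a/b](π[f,x,c,d,h,w,b,v,g]((S ⋈[g=h] (R ⋈[c=h] T)))) → 1

E1 and E2 produce the same multiset:
f | x | c | d | h | w | a | v | g
2 | p | 7 | 8 | 7 | p | 9 | p | 7

yes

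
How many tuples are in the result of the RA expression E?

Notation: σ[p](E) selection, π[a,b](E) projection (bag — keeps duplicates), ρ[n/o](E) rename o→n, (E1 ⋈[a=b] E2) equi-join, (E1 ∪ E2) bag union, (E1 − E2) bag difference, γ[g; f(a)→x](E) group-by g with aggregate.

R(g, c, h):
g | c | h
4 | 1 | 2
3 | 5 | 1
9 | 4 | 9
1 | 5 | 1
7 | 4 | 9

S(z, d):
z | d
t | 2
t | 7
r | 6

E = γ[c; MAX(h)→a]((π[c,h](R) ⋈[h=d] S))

Stepwise |·|:
  R → 5
  π[c,h](R) → 5
  S → 3
  (π[c,h](R) ⋈[h=d] S) → 1
  γ[c; MAX(h)→a]((π[c,h](R) ⋈[h=d] S)) → 1

|E| = 1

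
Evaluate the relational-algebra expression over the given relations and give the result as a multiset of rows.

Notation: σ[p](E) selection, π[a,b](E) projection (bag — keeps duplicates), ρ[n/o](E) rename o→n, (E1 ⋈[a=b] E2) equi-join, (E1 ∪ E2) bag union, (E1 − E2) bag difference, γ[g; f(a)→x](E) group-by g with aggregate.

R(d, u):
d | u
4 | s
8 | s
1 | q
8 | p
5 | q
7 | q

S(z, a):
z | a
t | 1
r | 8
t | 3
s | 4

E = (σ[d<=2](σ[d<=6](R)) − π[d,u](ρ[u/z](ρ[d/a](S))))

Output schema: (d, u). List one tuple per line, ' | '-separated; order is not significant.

Row counts bottom-up:
  R → 6
  σ[d<=6](R) → 3
  σ[d<=2](σ[d<=6](R)) → 1
  S → 4
  ρ[d/a](S) → 4
  ρ[u/z](ρ[d/a](S)) → 4
  π[d,u](ρ[u/z](ρ[d/a](S))) → 4
  (σ[d<=2](σ[d<=6](R)) − π[d,u](ρ[u/z](ρ[d/a](S)))) → 1

== RESULT ==
d | u
1 | q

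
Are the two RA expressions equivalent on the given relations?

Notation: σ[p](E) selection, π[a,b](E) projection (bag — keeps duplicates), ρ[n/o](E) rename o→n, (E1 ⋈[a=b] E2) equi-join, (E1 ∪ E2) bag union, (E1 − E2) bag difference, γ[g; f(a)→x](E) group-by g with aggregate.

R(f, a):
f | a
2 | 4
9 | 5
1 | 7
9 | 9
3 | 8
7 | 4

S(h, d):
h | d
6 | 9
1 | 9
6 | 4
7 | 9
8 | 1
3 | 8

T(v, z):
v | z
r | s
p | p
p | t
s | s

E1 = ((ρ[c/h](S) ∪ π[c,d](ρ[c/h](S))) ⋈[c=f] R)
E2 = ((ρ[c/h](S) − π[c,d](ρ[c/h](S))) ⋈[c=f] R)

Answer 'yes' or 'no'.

E1 subexpression sizes:
  S → 6
  ρ[c/h](S) → 6
  S → 6
  ρ[c/h](S) → 6
  π[c,d](ρ[c/h](S)) → 6
  (ρ[c/h](S) ∪ π[c,d](ρ[c/h](S))) → 12
  R → 6
  ((ρ[c/h](S) ∪ π[c,d](ρ[c/h](S))) ⋈[c=f] R) → 6
E2 subexpression sizes:
  S → 6
  ρ[c/h](S) → 6
  S → 6
  ρ[c/h](S) → 6
  π[c,d](ρ[c/h](S)) → 6
  (ρ[c/h](S) − π[c,d](ρ[c/h](S))) → 0
  R → 6
  ((ρ[c/h](S) − π[c,d](ρ[c/h](S))) ⋈[c=f] R) → 0

E1 result:
c | d | f | a
1 | 9 | 1 | 7
1 | 9 | 1 | 7
3 | 8 | 3 | 8
3 | 8 | 3 | 8
7 | 9 | 7 | 4
7 | 9 | 7 | 4
E2 result:
c | d | f | a
(0 rows)
Witness: (1, 9, 1, 7) appears 2× in E1 but 0× in E2.

no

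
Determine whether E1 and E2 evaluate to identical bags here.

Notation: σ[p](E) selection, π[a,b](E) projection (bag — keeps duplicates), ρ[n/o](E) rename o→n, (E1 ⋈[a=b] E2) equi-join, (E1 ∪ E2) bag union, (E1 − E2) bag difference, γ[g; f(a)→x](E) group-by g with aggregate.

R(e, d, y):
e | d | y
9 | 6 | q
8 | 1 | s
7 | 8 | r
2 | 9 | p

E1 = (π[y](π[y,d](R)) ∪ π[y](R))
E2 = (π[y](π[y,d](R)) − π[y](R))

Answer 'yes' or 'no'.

E1 per-node cardinality:
  R → 4
  π[y,d](R) → 4
  π[y](π[y,d](R)) → 4
  R → 4
  π[y](R) → 4
  (π[y](π[y,d](R)) ∪ π[y](R)) → 8
E2 per-node cardinality:
  R → 4
  π[y,d](R) → 4
  π[y](π[y,d](R)) → 4
  R → 4
  π[y](R) → 4
  (π[y](π[y,d](R)) − π[y](R)) → 0

E1 result:
y
p
p
q
q
r
r
s
s
E2 result:
y
(0 rows)
Witness: ('p',) appears 2× in E1 but 0× in E2.

no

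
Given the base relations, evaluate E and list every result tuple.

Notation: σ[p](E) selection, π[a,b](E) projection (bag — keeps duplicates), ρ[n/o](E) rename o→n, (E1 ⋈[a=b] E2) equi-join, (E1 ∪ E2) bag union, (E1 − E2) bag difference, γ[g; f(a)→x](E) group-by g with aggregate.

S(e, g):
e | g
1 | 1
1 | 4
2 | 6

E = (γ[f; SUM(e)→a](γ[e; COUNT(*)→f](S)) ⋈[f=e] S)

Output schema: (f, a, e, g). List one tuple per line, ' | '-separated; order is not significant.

Row counts bottom-up:
  S → 3
  γ[e; COUNT(*)→f](S) → 2
  γ[f; SUM(e)→a](γ[e; COUNT(*)→f](S)) → 2
  S → 3
  (γ[f; SUM(e)→a](γ[e; COUNT(*)→f](S)) ⋈[f=e] S) → 3

== RESULT ==
f | a | e | g
1 | 2 | 1 | 1
1 | 2 | 1 | 4
2 | 1 | 2 | 6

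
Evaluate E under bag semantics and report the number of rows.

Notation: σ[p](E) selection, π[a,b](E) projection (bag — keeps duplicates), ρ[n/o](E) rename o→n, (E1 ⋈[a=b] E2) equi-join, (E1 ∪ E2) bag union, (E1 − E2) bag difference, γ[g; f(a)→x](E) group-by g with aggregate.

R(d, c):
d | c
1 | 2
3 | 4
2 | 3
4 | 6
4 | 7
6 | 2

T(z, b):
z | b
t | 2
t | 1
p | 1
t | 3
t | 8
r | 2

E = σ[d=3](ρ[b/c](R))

Row counts bottom-up:
  R → 6
  ρ[b/c](R) → 6
  σ[d=3](ρ[b/c](R)) → 1

|E| = 1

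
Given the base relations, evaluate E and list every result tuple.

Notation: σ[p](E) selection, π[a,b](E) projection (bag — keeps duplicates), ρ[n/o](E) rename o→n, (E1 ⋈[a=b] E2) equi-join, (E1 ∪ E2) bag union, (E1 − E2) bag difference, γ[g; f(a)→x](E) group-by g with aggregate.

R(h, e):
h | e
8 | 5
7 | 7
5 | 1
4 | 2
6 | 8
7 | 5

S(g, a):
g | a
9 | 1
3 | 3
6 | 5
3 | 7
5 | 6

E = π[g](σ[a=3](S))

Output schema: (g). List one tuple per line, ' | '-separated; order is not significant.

Per-node cardinality:
  S → 5
  σ[a=3](S) → 1
  π[g](σ[a=3](S)) → 1

== RESULT ==
g
3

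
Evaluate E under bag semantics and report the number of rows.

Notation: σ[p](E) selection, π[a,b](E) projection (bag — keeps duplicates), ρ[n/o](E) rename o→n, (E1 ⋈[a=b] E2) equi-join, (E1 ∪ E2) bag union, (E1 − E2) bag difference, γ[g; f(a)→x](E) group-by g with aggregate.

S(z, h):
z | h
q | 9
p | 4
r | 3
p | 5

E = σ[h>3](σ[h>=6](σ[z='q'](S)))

Row counts bottom-up:
  S → 4
  σ[z='q'](S) → 1
  σ[h>=6](σ[z='q'](S)) → 1
  σ[h>3](σ[h>=6](σ[z='q'](S))) → 1

|E| = 1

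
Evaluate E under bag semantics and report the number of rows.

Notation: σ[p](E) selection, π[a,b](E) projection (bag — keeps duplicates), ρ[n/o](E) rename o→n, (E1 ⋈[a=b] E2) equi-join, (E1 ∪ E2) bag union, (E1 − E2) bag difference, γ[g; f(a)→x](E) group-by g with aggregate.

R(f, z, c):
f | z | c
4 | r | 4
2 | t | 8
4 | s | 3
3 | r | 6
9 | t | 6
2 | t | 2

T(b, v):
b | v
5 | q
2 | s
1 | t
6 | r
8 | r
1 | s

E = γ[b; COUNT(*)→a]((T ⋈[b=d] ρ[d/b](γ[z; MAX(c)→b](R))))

Per-node cardinality:
  T → 6
  R → 6
  γ[z; MAX(c)→b](R) → 3
  ρ[d/b](γ[z; MAX(c)→b](R)) → 3
  (T ⋈[b=d] ρ[d/b](γ[z; MAX(c)→b](R))) → 2
  γ[b; COUNT(*)→a]((T ⋈[b=d] ρ[d/b](γ[z; MAX(c)→b](R)))) → 2

|E| = 2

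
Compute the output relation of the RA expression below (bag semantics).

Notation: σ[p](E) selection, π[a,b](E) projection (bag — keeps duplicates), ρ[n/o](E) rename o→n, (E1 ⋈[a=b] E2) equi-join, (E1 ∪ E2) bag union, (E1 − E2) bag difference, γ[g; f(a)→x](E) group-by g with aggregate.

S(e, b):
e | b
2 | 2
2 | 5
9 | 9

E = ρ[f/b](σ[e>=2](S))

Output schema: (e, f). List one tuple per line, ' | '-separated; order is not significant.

Row counts bottom-up:
  S → 3
  σ[e>=2](S) → 3
  ρ[f/b](σ[e>=2](S)) → 3

== RESULT ==
e | f
2 | 2
2 | 5
9 | 9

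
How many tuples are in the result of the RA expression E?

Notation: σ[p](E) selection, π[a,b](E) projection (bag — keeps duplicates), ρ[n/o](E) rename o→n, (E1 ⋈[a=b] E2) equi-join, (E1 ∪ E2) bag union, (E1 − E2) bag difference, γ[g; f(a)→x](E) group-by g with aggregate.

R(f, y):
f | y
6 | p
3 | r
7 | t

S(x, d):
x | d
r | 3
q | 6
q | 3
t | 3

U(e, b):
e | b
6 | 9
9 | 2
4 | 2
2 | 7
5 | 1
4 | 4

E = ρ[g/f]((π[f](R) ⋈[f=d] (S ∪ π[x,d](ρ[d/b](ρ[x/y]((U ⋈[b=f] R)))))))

Row counts bottom-up:
  R → 3
  π[f](R) → 3
  S → 4
  U → 6
  R → 3
  (U ⋈[b=f] R) → 1
  ρ[x/y]((U ⋈[b=f] R)) → 1
  ρ[d/b](ρ[x/y]((U ⋈[b=f] R))) → 1
  π[x,d](ρ[d/b](ρ[x/y]((U ⋈[b=f] R)))) → 1
  (S ∪ π[x,d](ρ[d/b](ρ[x/y]((U ⋈[b=f] R))))) → 5
  (π[f](R) ⋈[f=d] (S ∪ π[x,d](ρ[d/b](ρ[x/y]((U ⋈[b=f] R)))))) → 5
  ρ[g/f]((π[f](R) ⋈[f=d] (S ∪ π[x,d](ρ[d/b](ρ[x/y]((U ⋈[b=f] R))))))) → 5

|E| = 5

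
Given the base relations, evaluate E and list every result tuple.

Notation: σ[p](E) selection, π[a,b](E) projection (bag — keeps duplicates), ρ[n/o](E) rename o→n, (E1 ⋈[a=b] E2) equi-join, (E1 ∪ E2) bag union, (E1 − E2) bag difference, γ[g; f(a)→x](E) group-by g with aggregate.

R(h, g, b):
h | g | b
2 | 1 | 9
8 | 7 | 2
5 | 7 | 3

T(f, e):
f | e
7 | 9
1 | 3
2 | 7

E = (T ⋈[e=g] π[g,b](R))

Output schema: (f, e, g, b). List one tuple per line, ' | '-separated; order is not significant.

Per-node cardinality:
  T → 3
  R → 3
  π[g,b](R) → 3
  (T ⋈[e=g] π[g,b](R)) → 2

== RESULT ==
f | e | g | b
2 | 7 | 7 | 2
2 | 7 | 7 | 3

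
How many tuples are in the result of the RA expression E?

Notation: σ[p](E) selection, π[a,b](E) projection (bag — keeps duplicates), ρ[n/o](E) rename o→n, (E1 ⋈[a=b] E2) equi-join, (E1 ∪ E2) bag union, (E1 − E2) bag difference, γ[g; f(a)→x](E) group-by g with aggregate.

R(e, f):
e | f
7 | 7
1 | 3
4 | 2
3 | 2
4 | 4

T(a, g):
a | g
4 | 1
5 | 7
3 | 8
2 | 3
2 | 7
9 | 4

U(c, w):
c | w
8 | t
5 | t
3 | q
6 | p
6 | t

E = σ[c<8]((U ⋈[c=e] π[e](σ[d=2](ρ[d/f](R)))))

Subexpression sizes:
  U → 5
  R → 5
  ρ[d/f](R) → 5
  σ[d=2](ρ[d/f](R)) → 2
  π[e](σ[d=2](ρ[d/f](R))) → 2
  (U ⋈[c=e] π[e](σ[d=2](ρ[d/f](R)))) → 1
  σ[c<8]((U ⋈[c=e] π[e](σ[d=2](ρ[d/f](R))))) → 1

|E| = 1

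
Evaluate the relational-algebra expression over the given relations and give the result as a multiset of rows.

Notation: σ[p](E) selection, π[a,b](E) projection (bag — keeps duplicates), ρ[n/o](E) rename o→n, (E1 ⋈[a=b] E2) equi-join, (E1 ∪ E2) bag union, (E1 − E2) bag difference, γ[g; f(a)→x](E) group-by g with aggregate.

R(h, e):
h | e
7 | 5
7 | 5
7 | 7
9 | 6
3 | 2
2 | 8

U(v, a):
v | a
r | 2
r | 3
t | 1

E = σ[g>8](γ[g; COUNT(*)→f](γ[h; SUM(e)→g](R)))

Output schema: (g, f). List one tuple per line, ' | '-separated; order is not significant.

Row counts bottom-up:
  R → 6
  γ[h; SUM(e)→g](R) → 4
  γ[g; COUNT(*)→f](γ[h; SUM(e)→g](R)) → 4
  σ[g>8](γ[g; COUNT(*)→f](γ[h; SUM(e)→g](R))) → 1

== RESULT ==
g | f
17 | 1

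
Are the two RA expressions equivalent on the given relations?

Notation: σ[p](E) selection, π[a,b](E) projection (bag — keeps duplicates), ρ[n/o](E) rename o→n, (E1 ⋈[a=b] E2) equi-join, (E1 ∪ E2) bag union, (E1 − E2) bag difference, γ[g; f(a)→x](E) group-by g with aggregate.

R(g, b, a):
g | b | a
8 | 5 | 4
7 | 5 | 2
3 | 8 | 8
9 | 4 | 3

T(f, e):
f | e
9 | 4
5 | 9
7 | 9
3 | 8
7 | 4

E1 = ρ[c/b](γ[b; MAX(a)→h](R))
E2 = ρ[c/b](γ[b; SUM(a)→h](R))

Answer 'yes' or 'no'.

E1 row counts bottom-up:
  R → 4
  γ[b; MAX(a)→h](R) → 3
  ρ[c/b](γ[b; MAX(a)→h](R)) → 3
E2 row counts bottom-up:
  R → 4
  γ[b; SUM(a)→h](R) → 3
  ρ[c/b](γ[b; SUM(a)→h](R)) → 3

E1 result:
c | h
4 | 3
5 | 4
8 | 8
E2 result:
c | h
4 | 3
5 | 6
8 | 8
Witness: (5, 6) appears 0× in E1 but 1× in E2.

no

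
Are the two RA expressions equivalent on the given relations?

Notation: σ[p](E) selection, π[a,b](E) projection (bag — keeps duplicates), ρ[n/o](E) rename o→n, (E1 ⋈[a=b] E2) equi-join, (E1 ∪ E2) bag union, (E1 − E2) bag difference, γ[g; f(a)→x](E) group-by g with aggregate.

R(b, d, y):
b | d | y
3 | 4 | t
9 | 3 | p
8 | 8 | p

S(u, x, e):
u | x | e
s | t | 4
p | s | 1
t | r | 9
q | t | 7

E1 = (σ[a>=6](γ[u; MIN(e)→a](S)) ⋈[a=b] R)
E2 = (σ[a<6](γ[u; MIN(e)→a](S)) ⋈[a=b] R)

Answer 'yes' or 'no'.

E1 row counts bottom-up:
  S → 4
  γ[u; MIN(e)→a](S) → 4
  σ[a>=6](γ[u; MIN(e)→a](S)) → 2
  R → 3
  (σ[a>=6](γ[u; MIN(e)→a](S)) ⋈[a=b] R) → 1
E2 row counts bottom-up:
  S → 4
  γ[u; MIN(e)→a](S) → 4
  σ[a<6](γ[u; MIN(e)→a](S)) → 2
  R → 3
  (σ[a<6](γ[u; MIN(e)→a](S)) ⋈[a=b] R) → 0

E1 result:
u | a | b | d | y
t | 9 | 9 | 3 | p
E2 result:
u | a | b | d | y
(0 rows)
Witness: ('t', 9, 9, 3, 'p') appears 1× in E1 but 0× in E2.

no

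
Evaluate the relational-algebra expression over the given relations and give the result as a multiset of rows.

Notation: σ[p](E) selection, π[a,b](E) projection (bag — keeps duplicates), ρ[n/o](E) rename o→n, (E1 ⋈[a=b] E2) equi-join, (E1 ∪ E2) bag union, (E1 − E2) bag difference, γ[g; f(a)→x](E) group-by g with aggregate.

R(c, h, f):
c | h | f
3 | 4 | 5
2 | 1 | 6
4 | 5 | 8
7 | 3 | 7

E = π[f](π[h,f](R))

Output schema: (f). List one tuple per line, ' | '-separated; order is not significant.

Row counts bottom-up:
  R → 4
  π[h,f](R) → 4
  π[f](π[h,f](R)) → 4

== RESULT ==
f
5
6
7
8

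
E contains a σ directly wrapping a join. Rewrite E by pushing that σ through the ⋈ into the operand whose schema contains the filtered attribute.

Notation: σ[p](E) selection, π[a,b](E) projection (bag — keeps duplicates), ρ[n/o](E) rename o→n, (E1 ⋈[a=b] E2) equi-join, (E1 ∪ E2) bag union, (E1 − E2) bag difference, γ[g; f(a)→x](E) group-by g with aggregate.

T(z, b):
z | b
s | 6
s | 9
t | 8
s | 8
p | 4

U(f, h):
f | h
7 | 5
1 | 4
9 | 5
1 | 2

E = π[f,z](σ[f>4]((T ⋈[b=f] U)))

σ filters on f, owned by the right side.
E' = π[f,z]((T ⋈[b=f] σ[f>4](U)))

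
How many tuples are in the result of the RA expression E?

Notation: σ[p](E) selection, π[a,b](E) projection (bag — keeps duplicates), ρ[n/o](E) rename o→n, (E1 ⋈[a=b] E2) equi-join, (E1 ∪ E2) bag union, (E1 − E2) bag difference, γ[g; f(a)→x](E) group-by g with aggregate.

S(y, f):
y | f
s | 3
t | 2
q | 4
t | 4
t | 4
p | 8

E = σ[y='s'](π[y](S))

Per-node cardinality:
  S → 6
  π[y](S) → 6
  σ[y='s'](π[y](S)) → 1

|E| = 1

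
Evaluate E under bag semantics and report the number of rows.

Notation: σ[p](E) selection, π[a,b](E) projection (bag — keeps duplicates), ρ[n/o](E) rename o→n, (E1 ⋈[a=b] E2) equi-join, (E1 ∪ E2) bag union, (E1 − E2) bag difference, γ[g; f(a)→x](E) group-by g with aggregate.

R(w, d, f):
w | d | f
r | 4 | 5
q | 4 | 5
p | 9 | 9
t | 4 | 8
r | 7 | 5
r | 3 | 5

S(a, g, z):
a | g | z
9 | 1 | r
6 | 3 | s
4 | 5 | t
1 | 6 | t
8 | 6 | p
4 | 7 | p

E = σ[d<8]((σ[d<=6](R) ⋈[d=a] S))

Per-node cardinality:
  R → 6
  σ[d<=6](R) → 4
  S → 6
  (σ[d<=6](R) ⋈[d=a] S) → 6
  σ[d<8]((σ[d<=6](R) ⋈[d=a] S)) → 6

|E| = 6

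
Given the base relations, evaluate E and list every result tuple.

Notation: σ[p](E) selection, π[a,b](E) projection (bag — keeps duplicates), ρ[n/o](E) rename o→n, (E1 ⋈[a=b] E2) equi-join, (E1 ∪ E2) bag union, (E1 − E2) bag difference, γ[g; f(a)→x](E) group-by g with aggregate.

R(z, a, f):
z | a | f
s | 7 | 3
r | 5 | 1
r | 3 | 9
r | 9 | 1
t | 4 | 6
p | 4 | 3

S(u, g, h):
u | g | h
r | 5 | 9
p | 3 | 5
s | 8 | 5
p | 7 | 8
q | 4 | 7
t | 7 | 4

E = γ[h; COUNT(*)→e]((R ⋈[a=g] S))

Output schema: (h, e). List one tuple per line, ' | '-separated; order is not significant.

Stepwise |·|:
  R → 6
  S → 6
  (R ⋈[a=g] S) → 6
  γ[h; COUNT(*)→e]((R ⋈[a=g] S)) → 5

== RESULT ==
h | e
4 | 1
5 | 1
7 | 2
8 | 1
9 | 1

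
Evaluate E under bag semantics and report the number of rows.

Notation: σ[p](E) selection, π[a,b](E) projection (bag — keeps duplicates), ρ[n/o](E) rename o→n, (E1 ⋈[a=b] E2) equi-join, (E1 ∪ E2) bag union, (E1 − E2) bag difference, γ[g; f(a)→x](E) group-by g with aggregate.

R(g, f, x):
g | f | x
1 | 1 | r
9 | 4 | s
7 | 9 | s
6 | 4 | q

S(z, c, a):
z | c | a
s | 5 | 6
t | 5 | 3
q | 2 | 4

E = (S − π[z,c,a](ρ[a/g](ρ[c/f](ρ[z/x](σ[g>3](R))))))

Stepwise |·|:
  S → 3
  R → 4
  σ[g>3](R) → 3
  ρ[z/x](σ[g>3](R)) → 3
  ρ[c/f](ρ[z/x](σ[g>3](R))) → 3
  ρ[a/g](ρ[c/f](ρ[z/x](σ[g>3](R)))) → 3
  π[z,c,a](ρ[a/g](ρ[c/f](ρ[z/x](σ[g>3](R))))) → 3
  (S − π[z,c,a](ρ[a/g](ρ[c/f](ρ[z/x](σ[g>3](R)))))) → 3

|E| = 3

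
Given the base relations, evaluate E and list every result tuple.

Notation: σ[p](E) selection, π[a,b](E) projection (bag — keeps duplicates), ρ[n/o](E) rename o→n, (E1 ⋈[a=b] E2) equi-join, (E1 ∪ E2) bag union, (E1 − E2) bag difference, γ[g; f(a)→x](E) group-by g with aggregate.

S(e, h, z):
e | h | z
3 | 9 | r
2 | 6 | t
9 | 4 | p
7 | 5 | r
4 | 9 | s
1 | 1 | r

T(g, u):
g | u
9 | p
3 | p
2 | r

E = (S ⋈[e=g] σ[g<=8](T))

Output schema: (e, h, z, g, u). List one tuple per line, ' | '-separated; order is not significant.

Subexpression sizes:
  S → 6
  T → 3
  σ[g<=8](T) → 2
  (S ⋈[e=g] σ[g<=8](T)) → 2

== RESULT ==
e | h | z | g | u
2 | 6 | t | 2 | r
3 | 9 | r | 3 | p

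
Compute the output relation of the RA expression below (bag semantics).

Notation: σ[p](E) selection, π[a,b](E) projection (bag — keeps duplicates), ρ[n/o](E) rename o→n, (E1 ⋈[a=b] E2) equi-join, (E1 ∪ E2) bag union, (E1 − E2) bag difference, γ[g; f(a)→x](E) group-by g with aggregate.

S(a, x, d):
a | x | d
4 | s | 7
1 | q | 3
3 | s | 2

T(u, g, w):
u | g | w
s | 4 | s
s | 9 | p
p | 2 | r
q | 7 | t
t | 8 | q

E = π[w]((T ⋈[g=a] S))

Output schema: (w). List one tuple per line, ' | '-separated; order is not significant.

Subexpression sizes:
  T → 5
  S → 3
  (T ⋈[g=a] S) → 1
  π[w]((T ⋈[g=a] S)) → 1

== RESULT ==
w
s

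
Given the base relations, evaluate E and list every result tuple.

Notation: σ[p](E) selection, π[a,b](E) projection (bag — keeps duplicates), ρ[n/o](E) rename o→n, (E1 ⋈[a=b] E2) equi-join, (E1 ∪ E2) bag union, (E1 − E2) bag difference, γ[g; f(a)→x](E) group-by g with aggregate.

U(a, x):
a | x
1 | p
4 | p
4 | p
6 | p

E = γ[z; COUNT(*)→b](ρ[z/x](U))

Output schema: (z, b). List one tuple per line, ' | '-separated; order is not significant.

Stepwise |·|:
  U → 4
  ρ[z/x](U) → 4
  γ[z; COUNT(*)→b](ρ[z/x](U)) → 1

== RESULT ==
z | b
p | 4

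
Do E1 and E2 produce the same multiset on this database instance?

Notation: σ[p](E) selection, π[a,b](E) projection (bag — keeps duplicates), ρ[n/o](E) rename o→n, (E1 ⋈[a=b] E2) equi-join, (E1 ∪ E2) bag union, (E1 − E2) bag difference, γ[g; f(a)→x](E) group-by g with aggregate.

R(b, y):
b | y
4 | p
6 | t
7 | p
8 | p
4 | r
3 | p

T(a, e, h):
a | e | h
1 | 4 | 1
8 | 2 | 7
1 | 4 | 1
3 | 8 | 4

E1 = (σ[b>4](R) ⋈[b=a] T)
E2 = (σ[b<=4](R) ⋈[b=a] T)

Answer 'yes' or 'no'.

E1 row counts bottom-up:
  R → 6
  σ[b>4](R) → 3
  T → 4
  (σ[b>4](R) ⋈[b=a] T) → 1
E2 row counts bottom-up:
  R → 6
  σ[b<=4](R) → 3
  T → 4
  (σ[b<=4](R) ⋈[b=a] T) → 1

E1 result:
b | y | a | e | h
8 | p | 8 | 2 | 7
E2 result:
b | y | a | e | h
3 | p | 3 | 8 | 4
Witness: (3, 'p', 3, 8, 4) appears 0× in E1 but 1× in E2.

no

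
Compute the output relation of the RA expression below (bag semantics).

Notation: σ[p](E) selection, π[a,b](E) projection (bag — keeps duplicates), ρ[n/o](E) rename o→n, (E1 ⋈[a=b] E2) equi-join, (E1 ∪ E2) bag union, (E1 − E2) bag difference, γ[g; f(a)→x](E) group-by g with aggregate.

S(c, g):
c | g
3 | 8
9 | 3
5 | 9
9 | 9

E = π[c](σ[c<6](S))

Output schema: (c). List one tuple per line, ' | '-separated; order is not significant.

Row counts bottom-up:
  S → 4
  σ[c<6](S) → 2
  π[c](σ[c<6](S)) → 2

== RESULT ==
c
3
5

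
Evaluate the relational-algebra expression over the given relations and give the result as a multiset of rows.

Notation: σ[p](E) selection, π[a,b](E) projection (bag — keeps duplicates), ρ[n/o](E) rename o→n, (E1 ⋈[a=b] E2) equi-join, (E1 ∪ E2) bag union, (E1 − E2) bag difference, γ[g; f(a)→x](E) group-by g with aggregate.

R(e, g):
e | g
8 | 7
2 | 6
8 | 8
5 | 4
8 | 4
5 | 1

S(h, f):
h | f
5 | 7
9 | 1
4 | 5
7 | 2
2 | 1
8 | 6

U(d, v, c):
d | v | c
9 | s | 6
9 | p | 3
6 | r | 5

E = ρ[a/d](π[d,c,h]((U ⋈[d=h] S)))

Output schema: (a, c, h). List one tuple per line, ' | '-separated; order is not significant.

Per-node cardinality:
  U → 3
  S → 6
  (U ⋈[d=h] S) → 2
  π[d,c,h]((U ⋈[d=h] S)) → 2
  ρ[a/d](π[d,c,h]((U ⋈[d=h] S))) → 2

== RESULT ==
a | c | h
9 | 3 | 9
9 | 6 | 9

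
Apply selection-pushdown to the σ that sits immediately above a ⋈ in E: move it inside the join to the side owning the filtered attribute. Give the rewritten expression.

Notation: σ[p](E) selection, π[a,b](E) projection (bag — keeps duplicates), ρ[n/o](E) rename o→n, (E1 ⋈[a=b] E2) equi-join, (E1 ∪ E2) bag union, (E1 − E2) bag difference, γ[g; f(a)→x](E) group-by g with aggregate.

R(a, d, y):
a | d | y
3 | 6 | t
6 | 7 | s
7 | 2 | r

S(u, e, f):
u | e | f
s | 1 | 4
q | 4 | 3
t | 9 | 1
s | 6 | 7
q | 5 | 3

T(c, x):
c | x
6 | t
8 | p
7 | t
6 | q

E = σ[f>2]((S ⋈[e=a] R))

σ filters on f, owned by the left side.
E' = (σ[f>2](S) ⋈[e=a] R)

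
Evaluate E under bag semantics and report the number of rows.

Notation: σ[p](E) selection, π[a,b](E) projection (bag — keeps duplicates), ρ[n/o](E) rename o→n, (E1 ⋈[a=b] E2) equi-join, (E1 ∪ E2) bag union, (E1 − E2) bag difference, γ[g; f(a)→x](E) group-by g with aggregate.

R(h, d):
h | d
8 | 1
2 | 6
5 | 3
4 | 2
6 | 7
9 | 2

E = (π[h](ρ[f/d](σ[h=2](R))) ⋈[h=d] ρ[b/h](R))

Stepwise |·|:
  R → 6
  σ[h=2](R) → 1
  ρ[f/d](σ[h=2](R)) → 1
  π[h](ρ[f/d](σ[h=2](R))) → 1
  R → 6
  ρ[b/h](R) → 6
  (π[h](ρ[f/d](σ[h=2](R))) ⋈[h=d] ρ[b/h](R)) → 2

|E| = 2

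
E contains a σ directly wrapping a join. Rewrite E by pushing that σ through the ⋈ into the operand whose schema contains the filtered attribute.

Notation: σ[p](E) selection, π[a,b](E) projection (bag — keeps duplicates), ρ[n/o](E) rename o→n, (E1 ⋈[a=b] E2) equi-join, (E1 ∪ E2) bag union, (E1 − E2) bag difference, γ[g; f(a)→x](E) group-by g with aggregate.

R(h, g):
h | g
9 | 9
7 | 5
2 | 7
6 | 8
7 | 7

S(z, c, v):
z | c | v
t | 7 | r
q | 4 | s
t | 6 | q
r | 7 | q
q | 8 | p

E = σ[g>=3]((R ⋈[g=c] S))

σ filters on g, owned by the left side.
E' = (σ[g>=3](R) ⋈[g=c] S)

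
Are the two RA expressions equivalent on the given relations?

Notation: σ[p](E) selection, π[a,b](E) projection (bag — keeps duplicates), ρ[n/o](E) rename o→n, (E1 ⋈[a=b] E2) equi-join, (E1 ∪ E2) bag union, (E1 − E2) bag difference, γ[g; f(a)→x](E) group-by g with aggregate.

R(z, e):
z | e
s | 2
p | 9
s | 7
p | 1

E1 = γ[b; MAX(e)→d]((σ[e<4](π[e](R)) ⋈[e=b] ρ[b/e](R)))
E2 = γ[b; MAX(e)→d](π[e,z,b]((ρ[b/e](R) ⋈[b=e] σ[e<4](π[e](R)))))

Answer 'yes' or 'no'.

E1 stepwise |·|:
  R → 4
  π[e](R) → 4
  σ[e<4](π[e](R)) → 2
  R → 4
  ρ[b/e](R) → 4
  (σ[e<4](π[e](R)) ⋈[e=b] ρ[b/e](R)) → 2
  γ[b; MAX(e)→d]((σ[e<4](π[e](R)) ⋈[e=b] ρ[b/e](R))) → 2
E2 stepwise |·|:
  R → 4
  ρ[b/e](R) → 4
  R → 4
  π[e](R) → 4
  σ[e<4](π[e](R)) → 2
  (ρ[b/e](R) ⋈[b=e] σ[e<4](π[e](R))) → 2
  π[e,z,b]((ρ[b/e](R) ⋈[b=e] σ[e<4](π[e](R)))) → 2
  γ[b; MAX(e)→d](π[e,z,b]((ρ[b/e](R) ⋈[b=e] σ[e<4](π[e](R))))) → 2

E1 and E2 produce the same multiset:
b | d
1 | 1
2 | 2

yes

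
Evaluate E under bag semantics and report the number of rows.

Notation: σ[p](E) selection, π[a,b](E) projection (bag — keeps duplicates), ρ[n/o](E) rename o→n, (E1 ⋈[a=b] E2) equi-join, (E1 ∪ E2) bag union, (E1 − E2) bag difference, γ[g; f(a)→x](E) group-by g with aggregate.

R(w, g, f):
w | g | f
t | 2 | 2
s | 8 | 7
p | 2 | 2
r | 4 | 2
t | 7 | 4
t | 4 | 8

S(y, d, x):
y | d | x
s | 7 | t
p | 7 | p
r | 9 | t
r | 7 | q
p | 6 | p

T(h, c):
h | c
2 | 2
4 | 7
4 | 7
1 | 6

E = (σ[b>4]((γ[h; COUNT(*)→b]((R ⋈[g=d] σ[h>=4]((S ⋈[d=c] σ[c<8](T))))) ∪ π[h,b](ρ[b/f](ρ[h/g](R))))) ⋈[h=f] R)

Per-node cardinality:
  R → 6
  S → 5
  T → 4
  σ[c<8](T) → 4
  (S ⋈[d=c] σ[c<8](T)) → 7
  σ[h>=4]((S ⋈[d=c] σ[c<8](T))) → 6
  (R ⋈[g=d] σ[h>=4]((S ⋈[d=c] σ[c<8](T)))) → 6
  γ[h; COUNT(*)→b]((R ⋈[g=d] σ[h>=4]((S ⋈[d=c] σ[c<8](T))))) → 1
  R → 6
  ρ[h/g](R) → 6
  ρ[b/f](ρ[h/g](R)) → 6
  π[h,b](ρ[b/f](ρ[h/g](R))) → 6
  (γ[h; COUNT(*)→b]((R ⋈[g=d] σ[h>=4]((S ⋈[d=c] σ[c<8](T))))) ∪ π[h,b](ρ[b/f](ρ[h/g](R)))) → 7
  σ[b>4]((γ[h; COUNT(*)→b]((R ⋈[g=d] σ[h>=4]((S ⋈[d=c] σ[c<8](T))))) ∪ π[h,b](ρ[b/f](ρ[h/g](R))))) → 3
  R → 6
  (σ[b>4]((γ[h; COUNT(*)→b]((R ⋈[g=d] σ[h>=4]((S ⋈[d=c] σ[c<8](T))))) ∪ π[h,b](ρ[b/f](ρ[h/g](R))))) ⋈[h=f] R) → 3

|E| = 3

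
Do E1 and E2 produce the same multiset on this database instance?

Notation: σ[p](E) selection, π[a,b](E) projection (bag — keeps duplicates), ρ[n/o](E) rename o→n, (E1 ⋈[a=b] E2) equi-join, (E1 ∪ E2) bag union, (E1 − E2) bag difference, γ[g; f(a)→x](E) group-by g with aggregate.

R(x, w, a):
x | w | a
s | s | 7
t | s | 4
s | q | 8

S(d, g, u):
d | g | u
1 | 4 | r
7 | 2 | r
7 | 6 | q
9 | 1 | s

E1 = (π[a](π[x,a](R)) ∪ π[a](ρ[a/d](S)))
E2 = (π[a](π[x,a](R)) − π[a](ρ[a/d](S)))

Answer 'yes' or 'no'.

E1 stepwise |·|:
  R → 3
  π[x,a](R) → 3
  π[a](π[x,a](R)) → 3
  S → 4
  ρ[a/d](S) → 4
  π[a](ρ[a/d](S)) → 4
  (π[a](π[x,a](R)) ∪ π[a](ρ[a/d](S))) → 7
E2 stepwise |·|:
  R → 3
  π[x,a](R) → 3
  π[a](π[x,a](R)) → 3
  S → 4
  ρ[a/d](S) → 4
  π[a](ρ[a/d](S)) → 4
  (π[a](π[x,a](R)) − π[a](ρ[a/d](S))) → 2

E1 result:
a
1
4
7
7
7
8
9
E2 result:
a
4
8
Witness: (1,) appears 1× in E1 but 0× in E2.

no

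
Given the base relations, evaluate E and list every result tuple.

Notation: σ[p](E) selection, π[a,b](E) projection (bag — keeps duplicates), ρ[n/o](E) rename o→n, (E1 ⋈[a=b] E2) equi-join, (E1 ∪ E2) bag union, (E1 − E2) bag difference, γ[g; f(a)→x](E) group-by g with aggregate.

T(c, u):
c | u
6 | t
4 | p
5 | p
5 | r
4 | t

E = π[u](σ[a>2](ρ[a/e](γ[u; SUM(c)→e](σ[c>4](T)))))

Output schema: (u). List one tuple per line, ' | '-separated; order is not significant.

Stepwise |·|:
  T → 5
  σ[c>4](T) → 3
  γ[u; SUM(c)→e](σ[c>4](T)) → 3
  ρ[a/e](γ[u; SUM(c)→e](σ[c>4](T))) → 3
  σ[a>2](ρ[a/e](γ[u; SUM(c)→e](σ[c>4](T)))) → 3
  π[u](σ[a>2](ρ[a/e](γ[u; SUM(c)→e](σ[c>4](T))))) → 3

== RESULT ==
u
p
r
t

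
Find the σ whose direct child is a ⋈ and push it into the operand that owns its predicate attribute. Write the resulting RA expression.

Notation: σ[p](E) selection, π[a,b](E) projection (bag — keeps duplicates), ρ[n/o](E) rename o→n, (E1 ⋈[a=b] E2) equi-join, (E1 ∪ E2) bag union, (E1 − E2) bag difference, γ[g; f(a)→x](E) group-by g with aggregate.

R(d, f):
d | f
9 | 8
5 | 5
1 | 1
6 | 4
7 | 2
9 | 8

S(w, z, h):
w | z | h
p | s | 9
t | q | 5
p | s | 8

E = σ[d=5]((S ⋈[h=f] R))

σ filters on d, owned by the right side.
E' = (S ⋈[h=f] σ[d=5](R))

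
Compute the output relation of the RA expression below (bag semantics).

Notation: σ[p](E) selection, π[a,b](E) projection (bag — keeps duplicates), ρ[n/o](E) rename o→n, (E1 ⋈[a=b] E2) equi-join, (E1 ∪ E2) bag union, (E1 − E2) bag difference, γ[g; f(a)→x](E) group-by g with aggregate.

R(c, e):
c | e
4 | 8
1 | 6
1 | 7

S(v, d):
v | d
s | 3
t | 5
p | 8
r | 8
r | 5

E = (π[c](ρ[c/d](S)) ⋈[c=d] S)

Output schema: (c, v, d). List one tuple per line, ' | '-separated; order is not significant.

Row counts bottom-up:
  S → 5
  ρ[c/d](S) → 5
  π[c](ρ[c/d](S)) → 5
  S → 5
  (π[c](ρ[c/d](S)) ⋈[c=d] S) → 9

== RESULT ==
c | v | d
3 | s | 3
5 | r | 5
5 | r | 5
5 | t | 5
5 | t | 5
8 | p | 8
8 | p | 8
8 | r | 8
8 | r | 8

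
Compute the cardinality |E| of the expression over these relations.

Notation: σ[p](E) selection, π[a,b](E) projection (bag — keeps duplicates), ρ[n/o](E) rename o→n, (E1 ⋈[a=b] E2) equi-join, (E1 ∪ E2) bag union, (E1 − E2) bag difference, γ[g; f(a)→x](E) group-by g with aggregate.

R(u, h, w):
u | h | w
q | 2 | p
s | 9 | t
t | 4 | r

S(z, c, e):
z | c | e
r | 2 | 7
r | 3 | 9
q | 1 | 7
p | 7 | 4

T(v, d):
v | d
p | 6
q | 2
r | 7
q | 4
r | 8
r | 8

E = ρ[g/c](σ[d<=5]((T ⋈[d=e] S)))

Row counts bottom-up:
  T → 6
  S → 4
  (T ⋈[d=e] S) → 3
  σ[d<=5]((T ⋈[d=e] S)) → 1
  ρ[g/c](σ[d<=5]((T ⋈[d=e] S))) → 1

|E| = 1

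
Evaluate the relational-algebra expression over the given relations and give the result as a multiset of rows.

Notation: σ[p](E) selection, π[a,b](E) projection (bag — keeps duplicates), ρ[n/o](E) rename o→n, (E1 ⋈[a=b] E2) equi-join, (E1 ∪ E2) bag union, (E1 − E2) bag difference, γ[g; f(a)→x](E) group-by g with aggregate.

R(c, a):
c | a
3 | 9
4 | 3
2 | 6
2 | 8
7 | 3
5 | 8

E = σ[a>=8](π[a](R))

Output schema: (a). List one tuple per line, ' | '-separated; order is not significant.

Subexpression sizes:
  R → 6
  π[a](R) → 6
  σ[a>=8](π[a](R)) → 3

== RESULT ==
a
8
8
9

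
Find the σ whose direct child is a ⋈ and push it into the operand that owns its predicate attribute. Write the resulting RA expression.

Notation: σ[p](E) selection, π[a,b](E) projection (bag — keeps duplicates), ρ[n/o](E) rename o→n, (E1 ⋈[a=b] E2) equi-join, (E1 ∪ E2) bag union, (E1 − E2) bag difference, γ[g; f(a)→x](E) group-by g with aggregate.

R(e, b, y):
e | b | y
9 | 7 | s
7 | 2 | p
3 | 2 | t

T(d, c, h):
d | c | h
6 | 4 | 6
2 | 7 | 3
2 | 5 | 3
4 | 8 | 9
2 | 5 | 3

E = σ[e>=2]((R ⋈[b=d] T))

σ filters on e, owned by the left side.
E' = (σ[e>=2](R) ⋈[b=d] T)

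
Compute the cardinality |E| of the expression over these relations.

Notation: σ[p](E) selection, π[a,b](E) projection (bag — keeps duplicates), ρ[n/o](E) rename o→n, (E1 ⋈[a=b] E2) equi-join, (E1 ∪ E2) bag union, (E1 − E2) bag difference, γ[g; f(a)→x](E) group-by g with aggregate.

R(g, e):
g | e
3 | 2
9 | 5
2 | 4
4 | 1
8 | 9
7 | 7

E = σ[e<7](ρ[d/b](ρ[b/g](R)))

Subexpression sizes:
  R → 6
  ρ[b/g](R) → 6
  ρ[d/b](ρ[b/g](R)) → 6
  σ[e<7](ρ[d/b](ρ[b/g](R))) → 4

|E| = 4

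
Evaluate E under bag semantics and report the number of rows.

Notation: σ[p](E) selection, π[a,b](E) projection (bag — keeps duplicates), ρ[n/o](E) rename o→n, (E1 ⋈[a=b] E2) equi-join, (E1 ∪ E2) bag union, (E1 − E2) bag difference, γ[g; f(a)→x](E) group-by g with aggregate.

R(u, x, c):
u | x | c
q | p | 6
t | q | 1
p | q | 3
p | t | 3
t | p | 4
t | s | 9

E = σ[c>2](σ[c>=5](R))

Per-node cardinality:
  R → 6
  σ[c>=5](R) → 2
  σ[c>2](σ[c>=5](R)) → 2

|E| = 2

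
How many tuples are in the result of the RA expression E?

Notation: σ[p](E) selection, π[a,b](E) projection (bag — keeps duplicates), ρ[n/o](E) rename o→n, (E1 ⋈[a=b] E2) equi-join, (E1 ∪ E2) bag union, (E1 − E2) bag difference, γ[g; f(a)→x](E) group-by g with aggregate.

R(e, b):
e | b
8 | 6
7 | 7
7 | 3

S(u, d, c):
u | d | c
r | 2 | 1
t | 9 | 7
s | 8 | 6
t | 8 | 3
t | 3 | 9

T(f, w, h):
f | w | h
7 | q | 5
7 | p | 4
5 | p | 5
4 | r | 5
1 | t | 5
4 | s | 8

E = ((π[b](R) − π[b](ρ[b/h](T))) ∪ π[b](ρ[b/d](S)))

Row counts bottom-up:
  R → 3
  π[b](R) → 3
  T → 6
  ρ[b/h](T) → 6
  π[b](ρ[b/h](T)) → 6
  (π[b](R) − π[b](ρ[b/h](T))) → 3
  S → 5
  ρ[b/d](S) → 5
  π[b](ρ[b/d](S)) → 5
  ((π[b](R) − π[b](ρ[b/h](T))) ∪ π[b](ρ[b/d](S))) → 8

|E| = 8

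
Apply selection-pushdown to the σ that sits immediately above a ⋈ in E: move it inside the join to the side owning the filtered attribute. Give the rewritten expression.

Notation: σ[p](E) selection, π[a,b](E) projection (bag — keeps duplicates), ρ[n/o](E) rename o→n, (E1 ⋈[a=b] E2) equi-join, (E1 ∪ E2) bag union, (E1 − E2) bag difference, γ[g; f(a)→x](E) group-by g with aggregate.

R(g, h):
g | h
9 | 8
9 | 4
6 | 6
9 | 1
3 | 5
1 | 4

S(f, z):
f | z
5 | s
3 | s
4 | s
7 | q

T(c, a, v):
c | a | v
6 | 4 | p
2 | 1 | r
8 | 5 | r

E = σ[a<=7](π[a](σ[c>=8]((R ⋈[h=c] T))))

σ filters on c, owned by the right side.
E' = σ[a<=7](π[a]((R ⋈[h=c] σ[c>=8](T))))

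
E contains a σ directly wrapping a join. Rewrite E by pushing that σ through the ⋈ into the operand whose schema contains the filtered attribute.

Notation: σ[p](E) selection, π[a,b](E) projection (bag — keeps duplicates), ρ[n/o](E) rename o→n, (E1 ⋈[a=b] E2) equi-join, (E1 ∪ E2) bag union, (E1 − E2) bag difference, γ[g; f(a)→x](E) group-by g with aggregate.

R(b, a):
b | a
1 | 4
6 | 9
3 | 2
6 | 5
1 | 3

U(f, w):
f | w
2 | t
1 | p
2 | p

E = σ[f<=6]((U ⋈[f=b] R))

σ filters on f, owned by the left side.
E' = (σ[f<=6](U) ⋈[f=b] R)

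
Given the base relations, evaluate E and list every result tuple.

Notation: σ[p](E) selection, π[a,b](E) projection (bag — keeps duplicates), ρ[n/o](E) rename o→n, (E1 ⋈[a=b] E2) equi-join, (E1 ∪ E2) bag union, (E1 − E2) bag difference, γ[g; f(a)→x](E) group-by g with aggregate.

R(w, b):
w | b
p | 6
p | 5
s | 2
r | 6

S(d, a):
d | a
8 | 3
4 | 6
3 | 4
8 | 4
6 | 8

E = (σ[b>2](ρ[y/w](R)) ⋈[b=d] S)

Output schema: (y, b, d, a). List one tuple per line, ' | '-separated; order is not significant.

Subexpression sizes:
  R → 4
  ρ[y/w](R) → 4
  σ[b>2](ρ[y/w](R)) → 3
  S → 5
  (σ[b>2](ρ[y/w](R)) ⋈[b=d] S) → 2

== RESULT ==
y | b | d | a
p | 6 | 6 | 8
r | 6 | 6 | 8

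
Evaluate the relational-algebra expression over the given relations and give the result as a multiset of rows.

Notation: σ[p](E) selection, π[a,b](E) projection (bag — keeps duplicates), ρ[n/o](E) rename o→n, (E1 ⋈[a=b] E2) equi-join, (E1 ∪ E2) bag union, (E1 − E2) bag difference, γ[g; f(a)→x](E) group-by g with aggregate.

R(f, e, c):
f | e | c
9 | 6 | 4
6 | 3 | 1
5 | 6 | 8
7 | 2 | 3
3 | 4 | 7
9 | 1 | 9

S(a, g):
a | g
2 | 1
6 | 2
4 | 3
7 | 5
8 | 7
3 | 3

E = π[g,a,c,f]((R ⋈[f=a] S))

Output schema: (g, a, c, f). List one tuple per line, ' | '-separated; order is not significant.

Per-node cardinality:
  R → 6
  S → 6
  (R ⋈[f=a] S) → 3
  π[g,a,c,f]((R ⋈[f=a] S)) → 3

== RESULT ==
g | a | c | f
2 | 6 | 1 | 6
3 | 3 | 7 | 3
5 | 7 | 3 | 7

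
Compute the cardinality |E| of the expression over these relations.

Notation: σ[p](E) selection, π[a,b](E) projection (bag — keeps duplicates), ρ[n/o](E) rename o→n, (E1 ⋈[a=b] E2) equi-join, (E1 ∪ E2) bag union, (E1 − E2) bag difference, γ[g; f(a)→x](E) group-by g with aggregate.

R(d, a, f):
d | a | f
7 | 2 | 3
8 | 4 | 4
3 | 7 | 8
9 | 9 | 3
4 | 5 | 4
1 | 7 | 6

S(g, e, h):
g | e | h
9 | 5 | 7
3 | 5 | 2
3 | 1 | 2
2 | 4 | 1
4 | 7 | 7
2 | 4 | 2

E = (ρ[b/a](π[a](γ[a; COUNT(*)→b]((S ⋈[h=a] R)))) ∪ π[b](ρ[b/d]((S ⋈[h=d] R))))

Subexpression sizes:
  S → 6
  R → 6
  (S ⋈[h=a] R) → 7
  γ[a; COUNT(*)→b]((S ⋈[h=a] R)) → 2
  π[a](γ[a; COUNT(*)→b]((S ⋈[h=a] R))) → 2
  ρ[b/a](π[a](γ[a; COUNT(*)→b]((S ⋈[h=a] R)))) → 2
  S → 6
  R → 6
  (S ⋈[h=d] R) → 3
  ρ[b/d]((S ⋈[h=d] R)) → 3
  π[b](ρ[b/d]((S ⋈[h=d] R))) → 3
  (ρ[b/a](π[a](γ[a; COUNT(*)→b]((S ⋈[h=a] R)))) ∪ π[b](ρ[b/d]((S ⋈[h=d] R)))) → 5

|E| = 5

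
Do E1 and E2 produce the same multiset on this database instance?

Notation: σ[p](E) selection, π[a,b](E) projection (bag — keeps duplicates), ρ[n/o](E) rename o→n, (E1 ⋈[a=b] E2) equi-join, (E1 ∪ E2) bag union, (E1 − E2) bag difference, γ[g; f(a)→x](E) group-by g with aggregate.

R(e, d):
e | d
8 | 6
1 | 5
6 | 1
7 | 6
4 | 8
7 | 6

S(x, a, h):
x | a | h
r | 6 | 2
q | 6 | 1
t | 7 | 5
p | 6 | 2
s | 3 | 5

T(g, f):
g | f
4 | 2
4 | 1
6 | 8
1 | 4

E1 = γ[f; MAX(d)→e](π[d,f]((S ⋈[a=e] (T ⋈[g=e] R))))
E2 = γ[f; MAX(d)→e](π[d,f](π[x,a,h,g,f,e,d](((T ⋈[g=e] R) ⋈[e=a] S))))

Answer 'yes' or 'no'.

E1 per-node cardinality:
  S → 5
  T → 4
  R → 6
  (T ⋈[g=e] R) → 4
  (S ⋈[a=e] (T ⋈[g=e] R)) → 3
  π[d,f]((S ⋈[a=e] (T ⋈[g=e] R))) → 3
  γ[f; MAX(d)→e](π[d,f]((S ⋈[a=e] (T ⋈[g=e] R)))) → 1
E2 per-node cardinality:
  T → 4
  R → 6
  (T ⋈[g=e] R) → 4
  S → 5
  ((T ⋈[g=e] R) ⋈[e=a] S) → 3
  π[x,a,h,g,f,e,d](((T ⋈[g=e] R) ⋈[e=a] S)) → 3
  π[d,f](π[x,a,h,g,f,e,d](((T ⋈[g=e] R) ⋈[e=a] S))) → 3
  γ[f; MAX(d)→e](π[d,f](π[x,a,h,g,f,e,d](((T ⋈[g=e] R) ⋈[e=a] S)))) → 1

E1 and E2 produce the same multiset:
f | e
8 | 1

yes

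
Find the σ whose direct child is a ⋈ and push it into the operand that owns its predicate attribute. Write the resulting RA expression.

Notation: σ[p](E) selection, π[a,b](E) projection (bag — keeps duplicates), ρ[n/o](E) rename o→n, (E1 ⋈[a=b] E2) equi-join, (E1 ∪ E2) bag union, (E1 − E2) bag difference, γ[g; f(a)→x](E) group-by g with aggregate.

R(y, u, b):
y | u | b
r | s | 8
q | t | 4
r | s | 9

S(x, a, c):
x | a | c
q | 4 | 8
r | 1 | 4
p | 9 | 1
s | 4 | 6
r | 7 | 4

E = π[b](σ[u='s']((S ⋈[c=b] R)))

σ filters on u, owned by the right side.
E' = π[b]((S ⋈[c=b] σ[u='s'](R)))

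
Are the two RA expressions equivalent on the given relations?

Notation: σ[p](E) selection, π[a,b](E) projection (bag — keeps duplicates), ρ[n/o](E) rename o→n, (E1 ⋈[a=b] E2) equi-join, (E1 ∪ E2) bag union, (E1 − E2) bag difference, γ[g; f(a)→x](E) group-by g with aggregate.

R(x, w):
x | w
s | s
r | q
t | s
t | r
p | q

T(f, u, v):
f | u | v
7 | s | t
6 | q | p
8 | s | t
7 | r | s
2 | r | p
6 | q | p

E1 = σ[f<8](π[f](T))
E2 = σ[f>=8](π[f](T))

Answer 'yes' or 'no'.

E1 subexpression sizes:
  T → 6
  π[f](T) → 6
  σ[f<8](π[f](T)) → 5
E2 subexpression sizes:
  T → 6
  π[f](T) → 6
  σ[f>=8](π[f](T)) → 1

E1 result:
f
2
6
6
7
7
E2 result:
f
8
Witness: (6,) appears 2× in E1 but 0× in E2.

no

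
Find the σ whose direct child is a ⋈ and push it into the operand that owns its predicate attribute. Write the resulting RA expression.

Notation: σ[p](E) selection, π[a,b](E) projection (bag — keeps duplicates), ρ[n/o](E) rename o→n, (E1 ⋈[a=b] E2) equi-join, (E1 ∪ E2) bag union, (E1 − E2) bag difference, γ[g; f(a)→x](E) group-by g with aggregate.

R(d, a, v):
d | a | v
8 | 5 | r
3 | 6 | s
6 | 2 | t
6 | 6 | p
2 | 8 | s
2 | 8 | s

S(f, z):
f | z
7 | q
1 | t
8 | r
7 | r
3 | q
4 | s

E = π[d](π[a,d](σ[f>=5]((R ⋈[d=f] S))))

σ filters on f, owned by the right side.
E' = π[d](π[a,d]((R ⋈[d=f] σ[f>=5](S))))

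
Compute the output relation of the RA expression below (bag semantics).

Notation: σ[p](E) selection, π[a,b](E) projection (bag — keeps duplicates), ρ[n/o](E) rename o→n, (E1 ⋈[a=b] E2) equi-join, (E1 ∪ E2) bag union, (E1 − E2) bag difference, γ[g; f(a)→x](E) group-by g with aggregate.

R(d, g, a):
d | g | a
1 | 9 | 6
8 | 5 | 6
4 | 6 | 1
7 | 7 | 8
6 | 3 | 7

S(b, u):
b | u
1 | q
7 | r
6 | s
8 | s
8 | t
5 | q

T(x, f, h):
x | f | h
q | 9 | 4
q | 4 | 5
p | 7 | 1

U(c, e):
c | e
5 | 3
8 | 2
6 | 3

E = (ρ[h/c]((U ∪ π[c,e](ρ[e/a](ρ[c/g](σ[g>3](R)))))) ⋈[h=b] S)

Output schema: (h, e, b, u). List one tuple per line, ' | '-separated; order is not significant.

Per-node cardinality:
  U → 3
  R → 5
  σ[g>3](R) → 4
  ρ[c/g](σ[g>3](R)) → 4
  ρ[e/a](ρ[c/g](σ[g>3](R))) → 4
  π[c,e](ρ[e/a](ρ[c/g](σ[g>3](R)))) → 4
  (U ∪ π[c,e](ρ[e/a](ρ[c/g](σ[g>3](R))))) → 7
  ρ[h/c]((U ∪ π[c,e](ρ[e/a](ρ[c/g](σ[g>3](R)))))) → 7
  S → 6
  (ρ[h/c]((U ∪ π[c,e](ρ[e/a](ρ[c/g](σ[g>3](R)))))) ⋈[h=b] S) → 7

== RESULT ==
h | e | b | u
5 | 3 | 5 | q
5 | 6 | 5 | q
6 | 1 | 6 | s
6 | 3 | 6 | s
7 | 8 | 7 | r
8 | 2 | 8 | s
8 | 2 | 8 | t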